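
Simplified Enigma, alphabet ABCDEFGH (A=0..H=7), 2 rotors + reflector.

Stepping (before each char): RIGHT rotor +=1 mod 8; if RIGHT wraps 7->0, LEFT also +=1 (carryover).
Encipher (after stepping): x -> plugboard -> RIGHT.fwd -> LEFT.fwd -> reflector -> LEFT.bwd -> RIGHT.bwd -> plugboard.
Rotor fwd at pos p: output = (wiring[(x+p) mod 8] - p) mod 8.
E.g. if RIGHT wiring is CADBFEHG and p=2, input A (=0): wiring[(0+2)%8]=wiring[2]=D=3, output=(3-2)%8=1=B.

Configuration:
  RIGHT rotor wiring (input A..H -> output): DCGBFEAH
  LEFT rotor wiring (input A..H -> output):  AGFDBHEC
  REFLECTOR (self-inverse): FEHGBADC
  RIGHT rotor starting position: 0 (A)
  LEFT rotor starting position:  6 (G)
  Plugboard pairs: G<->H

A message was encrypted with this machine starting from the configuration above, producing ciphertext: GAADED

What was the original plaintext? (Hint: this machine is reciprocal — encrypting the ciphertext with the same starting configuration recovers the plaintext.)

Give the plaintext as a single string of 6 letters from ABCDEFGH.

Char 1 ('G'): step: R->1, L=6; G->plug->H->R->C->L->C->refl->H->L'->E->R'->D->plug->D
Char 2 ('A'): step: R->2, L=6; A->plug->A->R->E->L->H->refl->C->L'->C->R'->D->plug->D
Char 3 ('A'): step: R->3, L=6; A->plug->A->R->G->L->D->refl->G->L'->A->R'->F->plug->F
Char 4 ('D'): step: R->4, L=6; D->plug->D->R->D->L->A->refl->F->L'->F->R'->H->plug->G
Char 5 ('E'): step: R->5, L=6; E->plug->E->R->F->L->F->refl->A->L'->D->R'->B->plug->B
Char 6 ('D'): step: R->6, L=6; D->plug->D->R->E->L->H->refl->C->L'->C->R'->A->plug->A

Answer: DDFGBA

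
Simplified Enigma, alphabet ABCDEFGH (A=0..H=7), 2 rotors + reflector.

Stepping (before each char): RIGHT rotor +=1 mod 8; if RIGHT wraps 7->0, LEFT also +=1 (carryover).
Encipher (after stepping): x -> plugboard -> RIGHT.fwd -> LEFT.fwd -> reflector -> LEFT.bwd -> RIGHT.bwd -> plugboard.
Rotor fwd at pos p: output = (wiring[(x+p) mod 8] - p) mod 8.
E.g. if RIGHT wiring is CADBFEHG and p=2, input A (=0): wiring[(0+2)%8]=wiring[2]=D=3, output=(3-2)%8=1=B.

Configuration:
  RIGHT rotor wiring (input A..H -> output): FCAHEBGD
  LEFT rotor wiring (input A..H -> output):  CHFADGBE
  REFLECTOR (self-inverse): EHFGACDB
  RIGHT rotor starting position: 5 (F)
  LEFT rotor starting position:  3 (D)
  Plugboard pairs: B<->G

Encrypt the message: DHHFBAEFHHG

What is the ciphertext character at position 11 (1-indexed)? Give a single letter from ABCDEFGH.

Char 1 ('D'): step: R->6, L=3; D->plug->D->R->E->L->B->refl->H->L'->F->R'->B->plug->G
Char 2 ('H'): step: R->7, L=3; H->plug->H->R->H->L->C->refl->F->L'->A->R'->E->plug->E
Char 3 ('H'): step: R->0, L->4 (L advanced); H->plug->H->R->D->L->A->refl->E->L'->H->R'->D->plug->D
Char 4 ('F'): step: R->1, L=4; F->plug->F->R->F->L->D->refl->G->L'->E->R'->H->plug->H
Char 5 ('B'): step: R->2, L=4; B->plug->G->R->D->L->A->refl->E->L'->H->R'->D->plug->D
Char 6 ('A'): step: R->3, L=4; A->plug->A->R->E->L->G->refl->D->L'->F->R'->H->plug->H
Char 7 ('E'): step: R->4, L=4; E->plug->E->R->B->L->C->refl->F->L'->C->R'->C->plug->C
Char 8 ('F'): step: R->5, L=4; F->plug->F->R->D->L->A->refl->E->L'->H->R'->H->plug->H
Char 9 ('H'): step: R->6, L=4; H->plug->H->R->D->L->A->refl->E->L'->H->R'->C->plug->C
Char 10 ('H'): step: R->7, L=4; H->plug->H->R->H->L->E->refl->A->L'->D->R'->C->plug->C
Char 11 ('G'): step: R->0, L->5 (L advanced); G->plug->B->R->C->L->H->refl->B->L'->A->R'->C->plug->C

C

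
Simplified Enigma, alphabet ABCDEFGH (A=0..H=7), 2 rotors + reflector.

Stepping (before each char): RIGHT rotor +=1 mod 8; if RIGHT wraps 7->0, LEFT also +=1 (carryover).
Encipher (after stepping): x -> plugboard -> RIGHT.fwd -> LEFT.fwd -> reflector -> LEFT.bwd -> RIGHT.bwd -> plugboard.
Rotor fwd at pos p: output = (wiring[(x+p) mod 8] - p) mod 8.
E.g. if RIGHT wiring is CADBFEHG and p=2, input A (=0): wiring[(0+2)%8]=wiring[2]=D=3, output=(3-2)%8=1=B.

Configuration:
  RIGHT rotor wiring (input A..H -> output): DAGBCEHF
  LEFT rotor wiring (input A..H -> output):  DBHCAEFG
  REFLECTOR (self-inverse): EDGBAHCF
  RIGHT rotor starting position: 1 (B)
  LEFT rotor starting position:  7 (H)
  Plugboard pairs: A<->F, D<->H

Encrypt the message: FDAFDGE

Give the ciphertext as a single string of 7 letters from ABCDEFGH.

Char 1 ('F'): step: R->2, L=7; F->plug->A->R->E->L->D->refl->B->L'->F->R'->E->plug->E
Char 2 ('D'): step: R->3, L=7; D->plug->H->R->D->L->A->refl->E->L'->B->R'->C->plug->C
Char 3 ('A'): step: R->4, L=7; A->plug->F->R->E->L->D->refl->B->L'->F->R'->H->plug->D
Char 4 ('F'): step: R->5, L=7; F->plug->A->R->H->L->G->refl->C->L'->C->R'->B->plug->B
Char 5 ('D'): step: R->6, L=7; D->plug->H->R->G->L->F->refl->H->L'->A->R'->E->plug->E
Char 6 ('G'): step: R->7, L=7; G->plug->G->R->F->L->B->refl->D->L'->E->R'->B->plug->B
Char 7 ('E'): step: R->0, L->0 (L advanced); E->plug->E->R->C->L->H->refl->F->L'->G->R'->C->plug->C

Answer: ECDBEBC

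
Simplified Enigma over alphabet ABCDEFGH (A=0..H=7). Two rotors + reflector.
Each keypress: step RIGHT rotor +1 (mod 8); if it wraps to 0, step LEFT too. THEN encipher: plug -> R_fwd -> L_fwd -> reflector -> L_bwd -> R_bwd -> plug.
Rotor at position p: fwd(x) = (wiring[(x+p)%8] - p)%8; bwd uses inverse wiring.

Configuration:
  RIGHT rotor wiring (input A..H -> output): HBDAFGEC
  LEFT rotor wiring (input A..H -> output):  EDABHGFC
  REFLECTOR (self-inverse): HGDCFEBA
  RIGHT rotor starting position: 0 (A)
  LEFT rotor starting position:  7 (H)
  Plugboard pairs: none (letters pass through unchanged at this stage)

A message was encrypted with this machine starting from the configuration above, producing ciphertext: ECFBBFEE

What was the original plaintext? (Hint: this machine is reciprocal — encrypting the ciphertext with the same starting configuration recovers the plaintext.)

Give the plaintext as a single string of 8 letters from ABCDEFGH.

Char 1 ('E'): step: R->1, L=7; E->plug->E->R->F->L->A->refl->H->L'->G->R'->H->plug->H
Char 2 ('C'): step: R->2, L=7; C->plug->C->R->D->L->B->refl->G->L'->H->R'->H->plug->H
Char 3 ('F'): step: R->3, L=7; F->plug->F->R->E->L->C->refl->D->L'->A->R'->H->plug->H
Char 4 ('B'): step: R->4, L=7; B->plug->B->R->C->L->E->refl->F->L'->B->R'->A->plug->A
Char 5 ('B'): step: R->5, L=7; B->plug->B->R->H->L->G->refl->B->L'->D->R'->G->plug->G
Char 6 ('F'): step: R->6, L=7; F->plug->F->R->C->L->E->refl->F->L'->B->R'->C->plug->C
Char 7 ('E'): step: R->7, L=7; E->plug->E->R->B->L->F->refl->E->L'->C->R'->C->plug->C
Char 8 ('E'): step: R->0, L->0 (L advanced); E->plug->E->R->F->L->G->refl->B->L'->D->R'->C->plug->C

Answer: HHHAGCCC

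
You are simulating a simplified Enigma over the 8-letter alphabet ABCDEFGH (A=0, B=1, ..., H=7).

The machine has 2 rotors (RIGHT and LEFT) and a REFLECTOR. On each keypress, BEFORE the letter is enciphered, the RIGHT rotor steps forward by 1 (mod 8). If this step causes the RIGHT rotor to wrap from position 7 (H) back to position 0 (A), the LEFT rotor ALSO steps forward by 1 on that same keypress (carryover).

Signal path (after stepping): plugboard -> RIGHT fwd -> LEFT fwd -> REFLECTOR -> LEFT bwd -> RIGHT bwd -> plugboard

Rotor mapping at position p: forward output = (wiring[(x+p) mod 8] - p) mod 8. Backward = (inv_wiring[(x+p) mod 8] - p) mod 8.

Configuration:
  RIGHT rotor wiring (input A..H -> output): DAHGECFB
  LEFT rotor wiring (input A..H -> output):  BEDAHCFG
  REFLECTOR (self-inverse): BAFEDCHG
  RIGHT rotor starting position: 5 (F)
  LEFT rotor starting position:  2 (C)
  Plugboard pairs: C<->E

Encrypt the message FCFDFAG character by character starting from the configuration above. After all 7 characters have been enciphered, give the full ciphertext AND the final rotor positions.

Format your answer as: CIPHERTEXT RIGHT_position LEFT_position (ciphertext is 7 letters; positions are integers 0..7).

Char 1 ('F'): step: R->6, L=2; F->plug->F->R->A->L->B->refl->A->L'->D->R'->B->plug->B
Char 2 ('C'): step: R->7, L=2; C->plug->E->R->H->L->C->refl->F->L'->C->R'->A->plug->A
Char 3 ('F'): step: R->0, L->3 (L advanced); F->plug->F->R->C->L->H->refl->G->L'->F->R'->G->plug->G
Char 4 ('D'): step: R->1, L=3; D->plug->D->R->D->L->C->refl->F->L'->A->R'->G->plug->G
Char 5 ('F'): step: R->2, L=3; F->plug->F->R->H->L->A->refl->B->L'->G->R'->H->plug->H
Char 6 ('A'): step: R->3, L=3; A->plug->A->R->D->L->C->refl->F->L'->A->R'->F->plug->F
Char 7 ('G'): step: R->4, L=3; G->plug->G->R->D->L->C->refl->F->L'->A->R'->A->plug->A
Final: ciphertext=BAGGHFA, RIGHT=4, LEFT=3

Answer: BAGGHFA 4 3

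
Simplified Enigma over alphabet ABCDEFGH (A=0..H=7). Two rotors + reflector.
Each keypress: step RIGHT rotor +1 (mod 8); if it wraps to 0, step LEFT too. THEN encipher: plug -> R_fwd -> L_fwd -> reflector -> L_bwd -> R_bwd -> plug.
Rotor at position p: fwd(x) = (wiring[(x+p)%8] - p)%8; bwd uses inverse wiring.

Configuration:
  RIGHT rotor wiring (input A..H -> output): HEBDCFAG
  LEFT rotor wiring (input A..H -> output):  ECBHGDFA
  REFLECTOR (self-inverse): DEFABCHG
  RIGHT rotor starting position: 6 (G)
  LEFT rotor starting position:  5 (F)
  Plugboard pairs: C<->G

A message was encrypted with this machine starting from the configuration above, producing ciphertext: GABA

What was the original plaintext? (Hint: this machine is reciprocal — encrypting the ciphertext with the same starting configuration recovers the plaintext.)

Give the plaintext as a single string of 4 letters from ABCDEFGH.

Answer: AGGB

Derivation:
Char 1 ('G'): step: R->7, L=5; G->plug->C->R->F->L->E->refl->B->L'->H->R'->A->plug->A
Char 2 ('A'): step: R->0, L->6 (L advanced); A->plug->A->R->H->L->F->refl->C->L'->B->R'->C->plug->G
Char 3 ('B'): step: R->1, L=6; B->plug->B->R->A->L->H->refl->G->L'->C->R'->C->plug->G
Char 4 ('A'): step: R->2, L=6; A->plug->A->R->H->L->F->refl->C->L'->B->R'->B->plug->B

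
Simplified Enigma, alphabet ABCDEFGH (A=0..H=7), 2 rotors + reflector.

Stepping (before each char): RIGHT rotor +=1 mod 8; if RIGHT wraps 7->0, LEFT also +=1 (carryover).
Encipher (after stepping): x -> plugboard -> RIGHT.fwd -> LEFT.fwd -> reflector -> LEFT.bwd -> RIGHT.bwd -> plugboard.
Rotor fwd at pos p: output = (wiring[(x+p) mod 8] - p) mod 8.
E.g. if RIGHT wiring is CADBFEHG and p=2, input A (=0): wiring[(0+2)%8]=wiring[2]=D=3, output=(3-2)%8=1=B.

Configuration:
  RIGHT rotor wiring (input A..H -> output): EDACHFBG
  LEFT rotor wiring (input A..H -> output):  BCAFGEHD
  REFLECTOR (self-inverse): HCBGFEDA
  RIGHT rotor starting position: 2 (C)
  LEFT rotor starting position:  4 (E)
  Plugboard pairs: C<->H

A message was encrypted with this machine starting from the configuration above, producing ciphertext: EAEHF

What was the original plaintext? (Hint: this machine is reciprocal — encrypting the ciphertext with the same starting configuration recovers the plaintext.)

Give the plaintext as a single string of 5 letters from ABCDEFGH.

Char 1 ('E'): step: R->3, L=4; E->plug->E->R->D->L->H->refl->A->L'->B->R'->F->plug->F
Char 2 ('A'): step: R->4, L=4; A->plug->A->R->D->L->H->refl->A->L'->B->R'->B->plug->B
Char 3 ('E'): step: R->5, L=4; E->plug->E->R->G->L->E->refl->F->L'->E->R'->B->plug->B
Char 4 ('H'): step: R->6, L=4; H->plug->C->R->G->L->E->refl->F->L'->E->R'->F->plug->F
Char 5 ('F'): step: R->7, L=4; F->plug->F->R->A->L->C->refl->B->L'->H->R'->A->plug->A

Answer: FBBFA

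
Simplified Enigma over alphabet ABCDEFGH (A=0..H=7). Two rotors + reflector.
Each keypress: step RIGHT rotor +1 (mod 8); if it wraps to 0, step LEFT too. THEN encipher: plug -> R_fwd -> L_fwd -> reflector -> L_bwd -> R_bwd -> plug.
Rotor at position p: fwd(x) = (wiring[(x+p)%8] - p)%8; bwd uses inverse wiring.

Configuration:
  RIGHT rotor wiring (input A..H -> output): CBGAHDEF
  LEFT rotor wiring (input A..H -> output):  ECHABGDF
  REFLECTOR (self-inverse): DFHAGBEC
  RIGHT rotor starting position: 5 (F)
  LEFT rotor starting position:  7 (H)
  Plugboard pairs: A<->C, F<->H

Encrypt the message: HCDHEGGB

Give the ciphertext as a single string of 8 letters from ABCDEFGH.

Answer: DFFDDFDE

Derivation:
Char 1 ('H'): step: R->6, L=7; H->plug->F->R->C->L->D->refl->A->L'->D->R'->D->plug->D
Char 2 ('C'): step: R->7, L=7; C->plug->A->R->G->L->H->refl->C->L'->F->R'->H->plug->F
Char 3 ('D'): step: R->0, L->0 (L advanced); D->plug->D->R->A->L->E->refl->G->L'->F->R'->H->plug->F
Char 4 ('H'): step: R->1, L=0; H->plug->F->R->D->L->A->refl->D->L'->G->R'->D->plug->D
Char 5 ('E'): step: R->2, L=0; E->plug->E->R->C->L->H->refl->C->L'->B->R'->D->plug->D
Char 6 ('G'): step: R->3, L=0; G->plug->G->R->G->L->D->refl->A->L'->D->R'->H->plug->F
Char 7 ('G'): step: R->4, L=0; G->plug->G->R->C->L->H->refl->C->L'->B->R'->D->plug->D
Char 8 ('B'): step: R->5, L=0; B->plug->B->R->H->L->F->refl->B->L'->E->R'->E->plug->E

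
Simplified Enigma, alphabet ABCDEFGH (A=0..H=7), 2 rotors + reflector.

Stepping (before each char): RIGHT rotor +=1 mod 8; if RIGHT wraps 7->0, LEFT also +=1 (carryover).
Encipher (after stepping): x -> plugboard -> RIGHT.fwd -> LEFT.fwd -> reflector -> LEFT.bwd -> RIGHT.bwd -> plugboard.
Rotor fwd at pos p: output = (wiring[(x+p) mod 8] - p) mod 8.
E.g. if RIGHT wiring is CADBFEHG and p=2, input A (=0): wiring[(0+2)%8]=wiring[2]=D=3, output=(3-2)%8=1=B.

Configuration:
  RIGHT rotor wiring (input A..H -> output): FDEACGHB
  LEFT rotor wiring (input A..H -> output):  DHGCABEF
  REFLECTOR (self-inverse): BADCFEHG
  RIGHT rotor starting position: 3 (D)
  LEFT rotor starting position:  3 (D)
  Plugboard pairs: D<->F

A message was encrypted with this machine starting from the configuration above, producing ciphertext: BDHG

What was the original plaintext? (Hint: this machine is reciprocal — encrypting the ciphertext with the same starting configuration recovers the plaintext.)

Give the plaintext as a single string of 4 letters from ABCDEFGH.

Char 1 ('B'): step: R->4, L=3; B->plug->B->R->C->L->G->refl->H->L'->A->R'->G->plug->G
Char 2 ('D'): step: R->5, L=3; D->plug->F->R->H->L->D->refl->C->L'->E->R'->C->plug->C
Char 3 ('H'): step: R->6, L=3; H->plug->H->R->A->L->H->refl->G->L'->C->R'->F->plug->D
Char 4 ('G'): step: R->7, L=3; G->plug->G->R->H->L->D->refl->C->L'->E->R'->C->plug->C

Answer: GCDC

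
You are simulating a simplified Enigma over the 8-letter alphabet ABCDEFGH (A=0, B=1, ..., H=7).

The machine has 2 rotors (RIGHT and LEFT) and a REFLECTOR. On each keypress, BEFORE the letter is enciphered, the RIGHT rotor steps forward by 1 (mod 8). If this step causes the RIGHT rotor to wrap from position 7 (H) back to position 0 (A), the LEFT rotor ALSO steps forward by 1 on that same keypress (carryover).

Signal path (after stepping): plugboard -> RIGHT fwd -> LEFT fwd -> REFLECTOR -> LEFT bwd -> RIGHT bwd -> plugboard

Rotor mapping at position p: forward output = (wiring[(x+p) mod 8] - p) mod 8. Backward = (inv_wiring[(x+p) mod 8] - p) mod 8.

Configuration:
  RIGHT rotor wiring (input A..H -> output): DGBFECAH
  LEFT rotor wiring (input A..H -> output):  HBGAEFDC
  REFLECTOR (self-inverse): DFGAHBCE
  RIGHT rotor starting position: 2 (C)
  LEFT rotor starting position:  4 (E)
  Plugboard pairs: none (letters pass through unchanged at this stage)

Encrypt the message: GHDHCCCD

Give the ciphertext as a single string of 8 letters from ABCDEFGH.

Answer: HGBDDAFE

Derivation:
Char 1 ('G'): step: R->3, L=4; G->plug->G->R->D->L->G->refl->C->L'->G->R'->H->plug->H
Char 2 ('H'): step: R->4, L=4; H->plug->H->R->B->L->B->refl->F->L'->F->R'->G->plug->G
Char 3 ('D'): step: R->5, L=4; D->plug->D->R->G->L->C->refl->G->L'->D->R'->B->plug->B
Char 4 ('H'): step: R->6, L=4; H->plug->H->R->E->L->D->refl->A->L'->A->R'->D->plug->D
Char 5 ('C'): step: R->7, L=4; C->plug->C->R->H->L->E->refl->H->L'->C->R'->D->plug->D
Char 6 ('C'): step: R->0, L->5 (L advanced); C->plug->C->R->B->L->G->refl->C->L'->D->R'->A->plug->A
Char 7 ('C'): step: R->1, L=5; C->plug->C->R->E->L->E->refl->H->L'->H->R'->F->plug->F
Char 8 ('D'): step: R->2, L=5; D->plug->D->R->A->L->A->refl->D->L'->G->R'->E->plug->E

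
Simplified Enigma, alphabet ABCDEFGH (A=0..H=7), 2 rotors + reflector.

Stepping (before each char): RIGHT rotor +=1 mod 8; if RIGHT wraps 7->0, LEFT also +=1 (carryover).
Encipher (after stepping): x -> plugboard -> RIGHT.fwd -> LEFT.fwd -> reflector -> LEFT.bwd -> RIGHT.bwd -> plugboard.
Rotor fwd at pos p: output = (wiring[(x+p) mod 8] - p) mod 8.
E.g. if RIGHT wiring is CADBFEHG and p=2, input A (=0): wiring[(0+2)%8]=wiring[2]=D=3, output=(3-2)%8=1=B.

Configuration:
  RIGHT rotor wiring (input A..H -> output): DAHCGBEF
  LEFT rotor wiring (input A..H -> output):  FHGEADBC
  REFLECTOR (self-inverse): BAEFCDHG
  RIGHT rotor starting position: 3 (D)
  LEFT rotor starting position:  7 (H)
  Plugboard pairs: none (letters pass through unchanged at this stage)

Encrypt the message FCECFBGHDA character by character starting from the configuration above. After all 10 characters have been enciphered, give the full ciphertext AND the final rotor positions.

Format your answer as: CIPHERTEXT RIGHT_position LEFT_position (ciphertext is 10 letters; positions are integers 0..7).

Char 1 ('F'): step: R->4, L=7; F->plug->F->R->E->L->F->refl->D->L'->A->R'->C->plug->C
Char 2 ('C'): step: R->5, L=7; C->plug->C->R->A->L->D->refl->F->L'->E->R'->A->plug->A
Char 3 ('E'): step: R->6, L=7; E->plug->E->R->B->L->G->refl->H->L'->D->R'->H->plug->H
Char 4 ('C'): step: R->7, L=7; C->plug->C->R->B->L->G->refl->H->L'->D->R'->E->plug->E
Char 5 ('F'): step: R->0, L->0 (L advanced); F->plug->F->R->B->L->H->refl->G->L'->C->R'->D->plug->D
Char 6 ('B'): step: R->1, L=0; B->plug->B->R->G->L->B->refl->A->L'->E->R'->G->plug->G
Char 7 ('G'): step: R->2, L=0; G->plug->G->R->B->L->H->refl->G->L'->C->R'->E->plug->E
Char 8 ('H'): step: R->3, L=0; H->plug->H->R->E->L->A->refl->B->L'->G->R'->C->plug->C
Char 9 ('D'): step: R->4, L=0; D->plug->D->R->B->L->H->refl->G->L'->C->R'->A->plug->A
Char 10 ('A'): step: R->5, L=0; A->plug->A->R->E->L->A->refl->B->L'->G->R'->D->plug->D
Final: ciphertext=CAHEDGECAD, RIGHT=5, LEFT=0

Answer: CAHEDGECAD 5 0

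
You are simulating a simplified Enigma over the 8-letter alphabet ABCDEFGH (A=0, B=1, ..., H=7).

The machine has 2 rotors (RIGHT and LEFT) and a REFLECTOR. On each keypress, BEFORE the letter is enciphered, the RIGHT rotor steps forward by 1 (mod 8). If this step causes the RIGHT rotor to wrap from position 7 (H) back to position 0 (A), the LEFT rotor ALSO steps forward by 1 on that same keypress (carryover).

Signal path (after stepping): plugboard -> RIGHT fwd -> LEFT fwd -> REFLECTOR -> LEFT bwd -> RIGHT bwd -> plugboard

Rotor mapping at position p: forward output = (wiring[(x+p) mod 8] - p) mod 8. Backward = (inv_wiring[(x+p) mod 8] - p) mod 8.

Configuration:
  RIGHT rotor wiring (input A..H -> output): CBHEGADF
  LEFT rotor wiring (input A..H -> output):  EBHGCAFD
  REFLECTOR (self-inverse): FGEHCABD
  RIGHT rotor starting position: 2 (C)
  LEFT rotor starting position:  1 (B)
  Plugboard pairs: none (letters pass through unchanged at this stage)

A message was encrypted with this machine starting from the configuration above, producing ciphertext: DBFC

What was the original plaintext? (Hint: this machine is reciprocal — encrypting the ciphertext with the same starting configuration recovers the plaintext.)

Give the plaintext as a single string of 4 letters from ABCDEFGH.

Answer: ECCB

Derivation:
Char 1 ('D'): step: R->3, L=1; D->plug->D->R->A->L->A->refl->F->L'->C->R'->E->plug->E
Char 2 ('B'): step: R->4, L=1; B->plug->B->R->E->L->H->refl->D->L'->H->R'->C->plug->C
Char 3 ('F'): step: R->5, L=1; F->plug->F->R->C->L->F->refl->A->L'->A->R'->C->plug->C
Char 4 ('C'): step: R->6, L=1; C->plug->C->R->E->L->H->refl->D->L'->H->R'->B->plug->B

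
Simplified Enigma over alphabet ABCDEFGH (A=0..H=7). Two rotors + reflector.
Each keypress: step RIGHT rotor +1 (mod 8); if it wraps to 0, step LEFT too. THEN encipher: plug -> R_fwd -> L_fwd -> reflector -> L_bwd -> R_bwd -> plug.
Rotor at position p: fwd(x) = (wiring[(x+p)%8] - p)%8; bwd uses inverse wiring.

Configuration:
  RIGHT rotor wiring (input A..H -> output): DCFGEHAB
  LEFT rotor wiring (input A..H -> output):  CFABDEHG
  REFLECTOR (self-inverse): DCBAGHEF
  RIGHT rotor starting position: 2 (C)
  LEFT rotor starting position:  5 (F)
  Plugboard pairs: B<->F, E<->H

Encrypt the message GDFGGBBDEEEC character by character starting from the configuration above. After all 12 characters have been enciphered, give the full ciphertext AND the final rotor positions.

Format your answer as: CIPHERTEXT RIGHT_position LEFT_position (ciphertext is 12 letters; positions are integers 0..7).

Char 1 ('G'): step: R->3, L=5; G->plug->G->R->H->L->G->refl->E->L'->G->R'->E->plug->H
Char 2 ('D'): step: R->4, L=5; D->plug->D->R->F->L->D->refl->A->L'->E->R'->C->plug->C
Char 3 ('F'): step: R->5, L=5; F->plug->B->R->D->L->F->refl->H->L'->A->R'->F->plug->B
Char 4 ('G'): step: R->6, L=5; G->plug->G->R->G->L->E->refl->G->L'->H->R'->E->plug->H
Char 5 ('G'): step: R->7, L=5; G->plug->G->R->A->L->H->refl->F->L'->D->R'->C->plug->C
Char 6 ('B'): step: R->0, L->6 (L advanced); B->plug->F->R->H->L->G->refl->E->L'->C->R'->B->plug->F
Char 7 ('B'): step: R->1, L=6; B->plug->F->R->H->L->G->refl->E->L'->C->R'->H->plug->E
Char 8 ('D'): step: R->2, L=6; D->plug->D->R->F->L->D->refl->A->L'->B->R'->G->plug->G
Char 9 ('E'): step: R->3, L=6; E->plug->H->R->C->L->E->refl->G->L'->H->R'->G->plug->G
Char 10 ('E'): step: R->4, L=6; E->plug->H->R->C->L->E->refl->G->L'->H->R'->E->plug->H
Char 11 ('E'): step: R->5, L=6; E->plug->H->R->H->L->G->refl->E->L'->C->R'->A->plug->A
Char 12 ('C'): step: R->6, L=6; C->plug->C->R->F->L->D->refl->A->L'->B->R'->H->plug->E
Final: ciphertext=HCBHCFEGGHAE, RIGHT=6, LEFT=6

Answer: HCBHCFEGGHAE 6 6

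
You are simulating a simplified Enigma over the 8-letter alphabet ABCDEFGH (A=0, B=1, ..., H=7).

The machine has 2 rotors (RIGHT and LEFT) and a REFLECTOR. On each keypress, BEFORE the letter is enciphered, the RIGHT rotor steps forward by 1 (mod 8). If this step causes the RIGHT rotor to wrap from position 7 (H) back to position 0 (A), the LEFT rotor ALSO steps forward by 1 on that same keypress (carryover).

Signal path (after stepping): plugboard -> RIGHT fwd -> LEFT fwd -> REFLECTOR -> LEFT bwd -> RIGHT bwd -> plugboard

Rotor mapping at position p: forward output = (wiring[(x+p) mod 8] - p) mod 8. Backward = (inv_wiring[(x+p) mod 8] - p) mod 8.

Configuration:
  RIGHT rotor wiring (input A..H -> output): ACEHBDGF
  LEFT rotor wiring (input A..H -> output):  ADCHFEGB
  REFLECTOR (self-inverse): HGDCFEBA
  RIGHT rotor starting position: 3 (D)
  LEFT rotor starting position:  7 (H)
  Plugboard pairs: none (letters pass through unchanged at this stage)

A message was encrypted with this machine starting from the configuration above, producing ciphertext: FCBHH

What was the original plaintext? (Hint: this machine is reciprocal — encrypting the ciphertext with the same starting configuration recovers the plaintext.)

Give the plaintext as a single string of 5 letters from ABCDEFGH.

Answer: CDDGC

Derivation:
Char 1 ('F'): step: R->4, L=7; F->plug->F->R->G->L->F->refl->E->L'->C->R'->C->plug->C
Char 2 ('C'): step: R->5, L=7; C->plug->C->R->A->L->C->refl->D->L'->D->R'->D->plug->D
Char 3 ('B'): step: R->6, L=7; B->plug->B->R->H->L->H->refl->A->L'->E->R'->D->plug->D
Char 4 ('H'): step: R->7, L=7; H->plug->H->R->H->L->H->refl->A->L'->E->R'->G->plug->G
Char 5 ('H'): step: R->0, L->0 (L advanced); H->plug->H->R->F->L->E->refl->F->L'->E->R'->C->plug->C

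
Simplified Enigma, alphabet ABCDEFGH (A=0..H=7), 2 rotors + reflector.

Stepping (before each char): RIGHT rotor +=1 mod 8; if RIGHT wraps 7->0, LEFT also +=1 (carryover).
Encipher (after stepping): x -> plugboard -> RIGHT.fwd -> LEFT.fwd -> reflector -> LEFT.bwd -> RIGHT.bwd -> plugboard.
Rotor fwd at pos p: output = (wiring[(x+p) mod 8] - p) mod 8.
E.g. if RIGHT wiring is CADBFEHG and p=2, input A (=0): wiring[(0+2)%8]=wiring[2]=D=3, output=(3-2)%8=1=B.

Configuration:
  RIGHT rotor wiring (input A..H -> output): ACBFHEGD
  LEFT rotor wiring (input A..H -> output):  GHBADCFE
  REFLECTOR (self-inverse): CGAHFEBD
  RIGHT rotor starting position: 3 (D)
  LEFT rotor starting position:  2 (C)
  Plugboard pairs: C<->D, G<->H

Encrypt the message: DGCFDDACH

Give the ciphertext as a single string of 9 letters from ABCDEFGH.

Answer: GBAAGGEDD

Derivation:
Char 1 ('D'): step: R->4, L=2; D->plug->C->R->C->L->B->refl->G->L'->B->R'->H->plug->G
Char 2 ('G'): step: R->5, L=2; G->plug->H->R->C->L->B->refl->G->L'->B->R'->B->plug->B
Char 3 ('C'): step: R->6, L=2; C->plug->D->R->E->L->D->refl->H->L'->A->R'->A->plug->A
Char 4 ('F'): step: R->7, L=2; F->plug->F->R->A->L->H->refl->D->L'->E->R'->A->plug->A
Char 5 ('D'): step: R->0, L->3 (L advanced); D->plug->C->R->B->L->A->refl->C->L'->D->R'->H->plug->G
Char 6 ('D'): step: R->1, L=3; D->plug->C->R->E->L->B->refl->G->L'->H->R'->H->plug->G
Char 7 ('A'): step: R->2, L=3; A->plug->A->R->H->L->G->refl->B->L'->E->R'->E->plug->E
Char 8 ('C'): step: R->3, L=3; C->plug->D->R->D->L->C->refl->A->L'->B->R'->C->plug->D
Char 9 ('H'): step: R->4, L=3; H->plug->G->R->F->L->D->refl->H->L'->C->R'->C->plug->D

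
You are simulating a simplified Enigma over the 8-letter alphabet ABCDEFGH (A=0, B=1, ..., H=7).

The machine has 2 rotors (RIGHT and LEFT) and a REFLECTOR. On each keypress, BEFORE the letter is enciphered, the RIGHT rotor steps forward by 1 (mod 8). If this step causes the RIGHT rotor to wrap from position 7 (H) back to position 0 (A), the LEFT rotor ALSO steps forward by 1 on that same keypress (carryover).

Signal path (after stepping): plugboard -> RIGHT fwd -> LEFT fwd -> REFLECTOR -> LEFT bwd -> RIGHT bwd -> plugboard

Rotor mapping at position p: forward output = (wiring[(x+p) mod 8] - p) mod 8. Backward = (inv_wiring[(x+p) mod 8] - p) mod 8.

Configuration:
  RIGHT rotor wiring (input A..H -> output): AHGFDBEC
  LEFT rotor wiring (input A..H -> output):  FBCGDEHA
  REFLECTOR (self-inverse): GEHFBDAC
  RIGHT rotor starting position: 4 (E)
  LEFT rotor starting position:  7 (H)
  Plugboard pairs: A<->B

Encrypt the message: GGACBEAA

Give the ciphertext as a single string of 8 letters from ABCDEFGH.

Answer: CEDHDGGH

Derivation:
Char 1 ('G'): step: R->5, L=7; G->plug->G->R->A->L->B->refl->E->L'->F->R'->C->plug->C
Char 2 ('G'): step: R->6, L=7; G->plug->G->R->F->L->E->refl->B->L'->A->R'->E->plug->E
Char 3 ('A'): step: R->7, L=7; A->plug->B->R->B->L->G->refl->A->L'->H->R'->D->plug->D
Char 4 ('C'): step: R->0, L->0 (L advanced); C->plug->C->R->G->L->H->refl->C->L'->C->R'->H->plug->H
Char 5 ('B'): step: R->1, L=0; B->plug->A->R->G->L->H->refl->C->L'->C->R'->D->plug->D
Char 6 ('E'): step: R->2, L=0; E->plug->E->R->C->L->C->refl->H->L'->G->R'->G->plug->G
Char 7 ('A'): step: R->3, L=0; A->plug->B->R->A->L->F->refl->D->L'->E->R'->G->plug->G
Char 8 ('A'): step: R->4, L=0; A->plug->B->R->F->L->E->refl->B->L'->B->R'->H->plug->H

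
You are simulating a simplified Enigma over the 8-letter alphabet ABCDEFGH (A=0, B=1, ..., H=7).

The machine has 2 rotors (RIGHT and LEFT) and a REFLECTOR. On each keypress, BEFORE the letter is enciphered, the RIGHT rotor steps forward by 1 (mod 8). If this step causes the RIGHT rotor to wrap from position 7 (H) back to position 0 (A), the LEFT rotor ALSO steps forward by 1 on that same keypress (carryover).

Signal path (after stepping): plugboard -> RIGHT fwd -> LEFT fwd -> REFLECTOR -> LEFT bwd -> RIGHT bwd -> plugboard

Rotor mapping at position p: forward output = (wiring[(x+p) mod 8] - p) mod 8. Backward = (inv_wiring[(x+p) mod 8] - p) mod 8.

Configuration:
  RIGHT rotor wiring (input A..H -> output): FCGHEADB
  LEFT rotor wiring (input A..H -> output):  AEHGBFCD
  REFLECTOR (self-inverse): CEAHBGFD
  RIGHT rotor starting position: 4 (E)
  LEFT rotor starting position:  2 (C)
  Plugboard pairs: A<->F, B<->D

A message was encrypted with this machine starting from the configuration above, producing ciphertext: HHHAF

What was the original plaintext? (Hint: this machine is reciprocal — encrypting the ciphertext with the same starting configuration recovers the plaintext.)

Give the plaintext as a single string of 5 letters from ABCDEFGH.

Char 1 ('H'): step: R->5, L=2; H->plug->H->R->H->L->C->refl->A->L'->E->R'->C->plug->C
Char 2 ('H'): step: R->6, L=2; H->plug->H->R->C->L->H->refl->D->L'->D->R'->B->plug->D
Char 3 ('H'): step: R->7, L=2; H->plug->H->R->E->L->A->refl->C->L'->H->R'->D->plug->B
Char 4 ('A'): step: R->0, L->3 (L advanced); A->plug->F->R->A->L->D->refl->H->L'->D->R'->G->plug->G
Char 5 ('F'): step: R->1, L=3; F->plug->A->R->B->L->G->refl->F->L'->F->R'->B->plug->D

Answer: CDBGD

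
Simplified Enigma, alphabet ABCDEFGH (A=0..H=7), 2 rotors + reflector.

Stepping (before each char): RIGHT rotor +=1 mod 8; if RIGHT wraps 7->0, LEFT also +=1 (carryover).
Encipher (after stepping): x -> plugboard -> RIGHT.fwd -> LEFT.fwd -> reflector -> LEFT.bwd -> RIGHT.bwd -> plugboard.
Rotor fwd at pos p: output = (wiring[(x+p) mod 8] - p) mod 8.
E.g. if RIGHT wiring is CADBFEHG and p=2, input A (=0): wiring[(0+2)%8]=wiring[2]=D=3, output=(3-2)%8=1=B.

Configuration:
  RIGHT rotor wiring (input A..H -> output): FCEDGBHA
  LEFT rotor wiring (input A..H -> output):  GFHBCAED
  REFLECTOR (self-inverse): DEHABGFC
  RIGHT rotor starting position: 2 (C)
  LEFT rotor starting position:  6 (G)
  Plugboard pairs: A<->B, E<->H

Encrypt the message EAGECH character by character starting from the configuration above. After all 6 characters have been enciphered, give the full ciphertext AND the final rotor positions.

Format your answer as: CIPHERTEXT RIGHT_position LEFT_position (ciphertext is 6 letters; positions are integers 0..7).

Answer: BBBCFE 0 7

Derivation:
Char 1 ('E'): step: R->3, L=6; E->plug->H->R->B->L->F->refl->G->L'->A->R'->A->plug->B
Char 2 ('A'): step: R->4, L=6; A->plug->B->R->F->L->D->refl->A->L'->C->R'->A->plug->B
Char 3 ('G'): step: R->5, L=6; G->plug->G->R->G->L->E->refl->B->L'->E->R'->A->plug->B
Char 4 ('E'): step: R->6, L=6; E->plug->H->R->D->L->H->refl->C->L'->H->R'->C->plug->C
Char 5 ('C'): step: R->7, L=6; C->plug->C->R->D->L->H->refl->C->L'->H->R'->F->plug->F
Char 6 ('H'): step: R->0, L->7 (L advanced); H->plug->E->R->G->L->B->refl->E->L'->A->R'->H->plug->E
Final: ciphertext=BBBCFE, RIGHT=0, LEFT=7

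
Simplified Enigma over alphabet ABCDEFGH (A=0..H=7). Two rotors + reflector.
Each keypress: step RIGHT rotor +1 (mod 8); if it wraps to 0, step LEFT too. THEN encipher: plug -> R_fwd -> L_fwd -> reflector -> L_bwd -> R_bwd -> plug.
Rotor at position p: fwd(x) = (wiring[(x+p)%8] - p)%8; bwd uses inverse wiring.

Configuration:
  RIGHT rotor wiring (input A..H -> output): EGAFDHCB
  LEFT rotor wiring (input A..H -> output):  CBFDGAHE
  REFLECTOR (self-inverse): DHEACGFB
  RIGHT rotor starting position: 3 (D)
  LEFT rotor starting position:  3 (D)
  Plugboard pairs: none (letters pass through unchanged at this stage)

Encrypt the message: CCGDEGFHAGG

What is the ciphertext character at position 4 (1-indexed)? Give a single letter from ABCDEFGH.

Char 1 ('C'): step: R->4, L=3; C->plug->C->R->G->L->G->refl->F->L'->C->R'->F->plug->F
Char 2 ('C'): step: R->5, L=3; C->plug->C->R->E->L->B->refl->H->L'->F->R'->B->plug->B
Char 3 ('G'): step: R->6, L=3; G->plug->G->R->F->L->H->refl->B->L'->E->R'->A->plug->A
Char 4 ('D'): step: R->7, L=3; D->plug->D->R->B->L->D->refl->A->L'->A->R'->G->plug->G

G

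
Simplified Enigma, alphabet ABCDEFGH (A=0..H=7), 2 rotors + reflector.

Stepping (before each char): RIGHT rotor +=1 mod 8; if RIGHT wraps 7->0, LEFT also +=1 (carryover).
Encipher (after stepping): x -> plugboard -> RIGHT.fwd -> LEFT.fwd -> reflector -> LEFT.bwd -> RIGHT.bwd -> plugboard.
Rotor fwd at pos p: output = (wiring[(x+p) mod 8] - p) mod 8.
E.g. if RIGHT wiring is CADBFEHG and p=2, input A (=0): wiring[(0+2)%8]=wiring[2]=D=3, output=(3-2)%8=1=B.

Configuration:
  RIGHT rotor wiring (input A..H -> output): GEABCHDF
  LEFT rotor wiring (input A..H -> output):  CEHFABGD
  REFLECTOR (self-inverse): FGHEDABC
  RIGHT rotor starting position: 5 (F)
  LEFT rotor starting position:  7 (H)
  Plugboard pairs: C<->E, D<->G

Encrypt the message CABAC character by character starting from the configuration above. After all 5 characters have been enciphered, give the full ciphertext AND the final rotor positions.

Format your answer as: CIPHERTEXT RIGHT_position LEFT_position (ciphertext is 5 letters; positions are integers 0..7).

Char 1 ('C'): step: R->6, L=7; C->plug->E->R->C->L->F->refl->A->L'->D->R'->F->plug->F
Char 2 ('A'): step: R->7, L=7; A->plug->A->R->G->L->C->refl->H->L'->H->R'->B->plug->B
Char 3 ('B'): step: R->0, L->0 (L advanced); B->plug->B->R->E->L->A->refl->F->L'->D->R'->G->plug->D
Char 4 ('A'): step: R->1, L=0; A->plug->A->R->D->L->F->refl->A->L'->E->R'->G->plug->D
Char 5 ('C'): step: R->2, L=0; C->plug->E->R->B->L->E->refl->D->L'->H->R'->B->plug->B
Final: ciphertext=FBDDB, RIGHT=2, LEFT=0

Answer: FBDDB 2 0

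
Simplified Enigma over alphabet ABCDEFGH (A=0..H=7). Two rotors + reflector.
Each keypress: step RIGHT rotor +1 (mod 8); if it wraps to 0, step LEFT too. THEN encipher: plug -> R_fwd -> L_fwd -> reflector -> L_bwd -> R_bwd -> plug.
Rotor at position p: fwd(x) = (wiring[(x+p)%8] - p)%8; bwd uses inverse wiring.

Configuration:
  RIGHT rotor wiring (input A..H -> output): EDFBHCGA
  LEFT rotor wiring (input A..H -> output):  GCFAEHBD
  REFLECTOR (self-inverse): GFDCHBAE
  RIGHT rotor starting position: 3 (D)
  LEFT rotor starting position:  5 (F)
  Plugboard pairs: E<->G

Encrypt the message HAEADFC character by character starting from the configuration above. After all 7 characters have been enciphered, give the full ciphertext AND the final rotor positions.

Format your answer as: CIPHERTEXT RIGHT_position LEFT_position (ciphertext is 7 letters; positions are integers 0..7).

Answer: CHGHGCD 2 6

Derivation:
Char 1 ('H'): step: R->4, L=5; H->plug->H->R->F->L->A->refl->G->L'->C->R'->C->plug->C
Char 2 ('A'): step: R->5, L=5; A->plug->A->R->F->L->A->refl->G->L'->C->R'->H->plug->H
Char 3 ('E'): step: R->6, L=5; E->plug->G->R->B->L->E->refl->H->L'->H->R'->E->plug->G
Char 4 ('A'): step: R->7, L=5; A->plug->A->R->B->L->E->refl->H->L'->H->R'->H->plug->H
Char 5 ('D'): step: R->0, L->6 (L advanced); D->plug->D->R->B->L->F->refl->B->L'->H->R'->E->plug->G
Char 6 ('F'): step: R->1, L=6; F->plug->F->R->F->L->C->refl->D->L'->A->R'->C->plug->C
Char 7 ('C'): step: R->2, L=6; C->plug->C->R->F->L->C->refl->D->L'->A->R'->D->plug->D
Final: ciphertext=CHGHGCD, RIGHT=2, LEFT=6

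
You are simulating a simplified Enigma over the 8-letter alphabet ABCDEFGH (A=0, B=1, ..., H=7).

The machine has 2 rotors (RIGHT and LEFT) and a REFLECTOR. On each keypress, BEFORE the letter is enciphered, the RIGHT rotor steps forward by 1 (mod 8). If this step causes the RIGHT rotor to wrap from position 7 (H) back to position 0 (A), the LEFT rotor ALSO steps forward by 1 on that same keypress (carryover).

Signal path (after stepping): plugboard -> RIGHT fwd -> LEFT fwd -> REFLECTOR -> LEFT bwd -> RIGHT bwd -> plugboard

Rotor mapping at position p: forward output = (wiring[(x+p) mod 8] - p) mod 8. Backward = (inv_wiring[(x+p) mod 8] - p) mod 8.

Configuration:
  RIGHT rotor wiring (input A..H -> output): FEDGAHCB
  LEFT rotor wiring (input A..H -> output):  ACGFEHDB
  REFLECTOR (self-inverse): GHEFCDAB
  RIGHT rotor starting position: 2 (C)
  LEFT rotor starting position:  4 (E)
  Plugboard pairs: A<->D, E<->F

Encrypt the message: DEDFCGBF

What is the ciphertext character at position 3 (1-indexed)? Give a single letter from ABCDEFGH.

Char 1 ('D'): step: R->3, L=4; D->plug->A->R->D->L->F->refl->D->L'->B->R'->G->plug->G
Char 2 ('E'): step: R->4, L=4; E->plug->F->R->A->L->A->refl->G->L'->F->R'->D->plug->A
Char 3 ('D'): step: R->5, L=4; D->plug->A->R->C->L->H->refl->B->L'->H->R'->E->plug->F

F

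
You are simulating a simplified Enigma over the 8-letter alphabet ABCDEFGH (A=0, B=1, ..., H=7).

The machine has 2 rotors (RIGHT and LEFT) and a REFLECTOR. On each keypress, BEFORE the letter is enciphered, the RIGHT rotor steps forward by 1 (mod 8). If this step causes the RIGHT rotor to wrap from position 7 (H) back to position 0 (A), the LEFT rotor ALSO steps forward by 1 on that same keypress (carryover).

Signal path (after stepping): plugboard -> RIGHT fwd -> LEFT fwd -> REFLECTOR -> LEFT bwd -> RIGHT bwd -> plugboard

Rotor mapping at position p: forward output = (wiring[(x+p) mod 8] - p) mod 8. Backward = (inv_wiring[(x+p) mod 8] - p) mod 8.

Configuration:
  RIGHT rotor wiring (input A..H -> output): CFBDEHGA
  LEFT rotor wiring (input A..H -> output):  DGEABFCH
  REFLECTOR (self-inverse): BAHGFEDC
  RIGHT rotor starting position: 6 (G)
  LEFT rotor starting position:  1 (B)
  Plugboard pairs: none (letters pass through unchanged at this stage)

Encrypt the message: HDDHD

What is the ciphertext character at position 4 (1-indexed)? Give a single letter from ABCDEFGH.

Char 1 ('H'): step: R->7, L=1; H->plug->H->R->H->L->C->refl->H->L'->C->R'->D->plug->D
Char 2 ('D'): step: R->0, L->2 (L advanced); D->plug->D->R->D->L->D->refl->G->L'->B->R'->C->plug->C
Char 3 ('D'): step: R->1, L=2; D->plug->D->R->D->L->D->refl->G->L'->B->R'->H->plug->H
Char 4 ('H'): step: R->2, L=2; H->plug->H->R->D->L->D->refl->G->L'->B->R'->B->plug->B

B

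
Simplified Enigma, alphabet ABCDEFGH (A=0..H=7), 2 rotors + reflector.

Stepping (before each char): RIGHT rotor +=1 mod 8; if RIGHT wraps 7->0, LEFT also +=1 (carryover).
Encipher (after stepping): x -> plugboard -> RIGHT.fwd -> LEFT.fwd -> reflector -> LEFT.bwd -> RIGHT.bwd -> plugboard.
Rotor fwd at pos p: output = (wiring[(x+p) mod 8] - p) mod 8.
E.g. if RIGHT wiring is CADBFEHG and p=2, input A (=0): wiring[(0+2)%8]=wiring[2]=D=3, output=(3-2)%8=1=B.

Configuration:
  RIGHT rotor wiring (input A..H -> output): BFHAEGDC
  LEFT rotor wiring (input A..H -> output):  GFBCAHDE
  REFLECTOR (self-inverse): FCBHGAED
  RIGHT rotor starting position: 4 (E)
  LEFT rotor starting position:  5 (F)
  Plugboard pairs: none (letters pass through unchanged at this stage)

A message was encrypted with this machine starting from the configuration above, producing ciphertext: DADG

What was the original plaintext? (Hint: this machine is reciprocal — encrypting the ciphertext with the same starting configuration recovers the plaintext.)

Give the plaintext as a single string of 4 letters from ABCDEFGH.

Char 1 ('D'): step: R->5, L=5; D->plug->D->R->E->L->A->refl->F->L'->G->R'->B->plug->B
Char 2 ('A'): step: R->6, L=5; A->plug->A->R->F->L->E->refl->G->L'->B->R'->E->plug->E
Char 3 ('D'): step: R->7, L=5; D->plug->D->R->A->L->C->refl->B->L'->D->R'->A->plug->A
Char 4 ('G'): step: R->0, L->6 (L advanced); G->plug->G->R->D->L->H->refl->D->L'->E->R'->E->plug->E

Answer: BEAE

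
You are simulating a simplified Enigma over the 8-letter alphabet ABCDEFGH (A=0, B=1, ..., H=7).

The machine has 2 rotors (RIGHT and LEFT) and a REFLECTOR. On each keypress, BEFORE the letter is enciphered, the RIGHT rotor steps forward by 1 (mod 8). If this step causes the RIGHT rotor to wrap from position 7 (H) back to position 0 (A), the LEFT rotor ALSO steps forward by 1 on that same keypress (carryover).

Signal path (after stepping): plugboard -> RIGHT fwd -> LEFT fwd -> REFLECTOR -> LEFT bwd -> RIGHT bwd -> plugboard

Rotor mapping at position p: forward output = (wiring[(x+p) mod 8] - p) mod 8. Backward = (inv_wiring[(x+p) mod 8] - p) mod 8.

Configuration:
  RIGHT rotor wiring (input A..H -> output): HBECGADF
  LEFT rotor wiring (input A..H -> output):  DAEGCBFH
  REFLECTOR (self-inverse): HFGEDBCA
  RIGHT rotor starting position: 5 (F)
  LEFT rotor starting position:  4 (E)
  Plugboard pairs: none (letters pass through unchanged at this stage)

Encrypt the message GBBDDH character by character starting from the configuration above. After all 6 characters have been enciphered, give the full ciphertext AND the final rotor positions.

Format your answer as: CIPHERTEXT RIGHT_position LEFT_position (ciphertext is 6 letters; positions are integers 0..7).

Char 1 ('G'): step: R->6, L=4; G->plug->G->R->A->L->G->refl->C->L'->H->R'->B->plug->B
Char 2 ('B'): step: R->7, L=4; B->plug->B->R->A->L->G->refl->C->L'->H->R'->F->plug->F
Char 3 ('B'): step: R->0, L->5 (L advanced); B->plug->B->R->B->L->A->refl->H->L'->F->R'->H->plug->H
Char 4 ('D'): step: R->1, L=5; D->plug->D->R->F->L->H->refl->A->L'->B->R'->C->plug->C
Char 5 ('D'): step: R->2, L=5; D->plug->D->R->G->L->B->refl->F->L'->H->R'->H->plug->H
Char 6 ('H'): step: R->3, L=5; H->plug->H->R->B->L->A->refl->H->L'->F->R'->C->plug->C
Final: ciphertext=BFHCHC, RIGHT=3, LEFT=5

Answer: BFHCHC 3 5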